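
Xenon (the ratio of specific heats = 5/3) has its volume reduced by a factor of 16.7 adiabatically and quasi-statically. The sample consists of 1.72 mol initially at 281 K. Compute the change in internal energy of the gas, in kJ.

ΔU ≈ 33.4 kJ

Adiabatic: T₁V₁^(γ−1) = T₂V₂^(γ−1) ⇒ T₂ = T₁ (V₁/V₂)^(γ−1).
T₂ = 281 × 16.7^(2/3) = 1836 K.
Q = 0, so ΔU = W_on_gas = nCᵥΔT with Cᵥ = R/(γ−1) = 12.47 J/(mol·K).
ΔU = 1.72 × 12.47 × (1836 − 281) = 33350 J.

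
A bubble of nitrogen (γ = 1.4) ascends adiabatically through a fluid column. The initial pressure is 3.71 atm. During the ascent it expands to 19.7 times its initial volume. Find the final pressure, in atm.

Since PV^γ is constant along a reversible adiabat, P₂ = P₁ (V₁/V₂)^γ.
P₂ = 3.71 × (1/19.7)^(1.4) = 0.05716 atm.

P₂ ≈ 0.0572 atm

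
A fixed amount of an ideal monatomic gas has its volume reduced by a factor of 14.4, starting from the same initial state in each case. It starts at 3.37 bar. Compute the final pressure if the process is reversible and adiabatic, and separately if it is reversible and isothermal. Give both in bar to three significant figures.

adiabatic: 287 bar; isothermal: 48.5 bar

For a monatomic ideal gas γ = 5/3.
Isothermal: P₂ = P₁(V₁/V₂) = 3.37×14.4 = 48.53 bar.
Adiabatic: P₂ = P₁(V₁/V₂)^γ = 3.37×14.4^(5/3) = 287.2 bar.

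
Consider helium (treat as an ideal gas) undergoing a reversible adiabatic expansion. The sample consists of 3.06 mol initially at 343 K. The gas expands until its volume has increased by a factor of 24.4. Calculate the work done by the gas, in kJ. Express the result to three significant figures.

W ≈ 11.5 kJ

Adiabatic: T₁V₁^(γ−1) = T₂V₂^(γ−1) ⇒ T₂ = T₁ (V₁/V₂)^(γ−1).
γ = 5/3 for a monatomic ideal gas, so γ−1 = 2/3.
T₂ = 343 × (1/24.4)^(2/3) = 40.77 K.
Q = 0, so ΔU = W_on_gas = nCᵥΔT with Cᵥ = R/(γ−1) = 12.47 J/(mol·K).
ΔU = 3.06 × 12.47 × (40.77 − 343) = -11530 J.
Work done by the gas = −ΔU = 11530 J.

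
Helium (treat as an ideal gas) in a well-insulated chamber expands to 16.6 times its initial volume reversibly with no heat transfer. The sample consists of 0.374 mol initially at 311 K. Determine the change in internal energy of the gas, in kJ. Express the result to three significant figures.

ΔU ≈ -1.23 kJ

For a reversible adiabat TV^(γ−1) is constant, so T₂ = T₁ (V₁/V₂)^(γ−1).
γ = 5/3 for a monatomic ideal gas, so γ−1 = 2/3.
T₂ = 311 × (1/16.6)^(2/3) = 47.79 K.
Q = 0, so ΔU = W_on_gas = nCᵥΔT with Cᵥ = R/(γ−1) = 12.47 J/(mol·K).
ΔU = 0.374 × 12.47 × (47.79 − 311) = -1228 J.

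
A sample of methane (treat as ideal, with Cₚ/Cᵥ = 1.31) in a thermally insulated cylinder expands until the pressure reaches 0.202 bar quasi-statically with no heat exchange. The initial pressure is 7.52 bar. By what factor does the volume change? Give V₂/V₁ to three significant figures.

From PV^γ = const, V₂/V₁ = (P₁/P₂)^(1/γ).
V₂/V₁ = (7.52/0.202)^(0.763) = 15.82.

V₂/V₁ ≈ 15.8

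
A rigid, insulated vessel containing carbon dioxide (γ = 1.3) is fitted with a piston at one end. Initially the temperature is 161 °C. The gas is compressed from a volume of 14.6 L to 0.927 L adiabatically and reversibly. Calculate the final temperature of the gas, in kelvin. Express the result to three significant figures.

Adiabatic: T₁V₁^(γ−1) = T₂V₂^(γ−1) ⇒ T₂ = T₁ (V₁/V₂)^(γ−1).
T₁ = 161 °C = 434.1 K.
T₂ = 434.1 × (14.6/0.927)^(0.3) = 992.7 K.

T₂ ≈ 993 K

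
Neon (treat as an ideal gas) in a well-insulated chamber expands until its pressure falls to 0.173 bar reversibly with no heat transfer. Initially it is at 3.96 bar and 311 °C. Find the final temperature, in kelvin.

T₂ ≈ 167 K

Adiabatic: T₂/T₁ = (P₂/P₁)^((γ−1)/γ).
For a monatomic ideal gas γ = 5/3, so (γ−1)/γ = 2/5.
T₁ = 311 °C = 584.1 K.
T₂ = 584.1 × (0.173/3.96)^(2/5) = 167 K.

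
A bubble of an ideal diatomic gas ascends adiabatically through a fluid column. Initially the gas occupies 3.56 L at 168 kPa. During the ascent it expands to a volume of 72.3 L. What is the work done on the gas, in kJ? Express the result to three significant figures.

W ≈ -1.05 kJ

γ = 7/5 for a diatomic ideal gas.
P₂ = P₁(V₁/V₂)^γ = 168×(3.56/72.3)^(7/5) = 2.481 kPa.
For a reversible adiabat, W_by_gas = (P₁V₁ − P₂V₂)/(γ−1).
W_by = (168000×0.00356 − 2481×0.0723) / (2/5) = 1047 J.
W_on_gas = −W_by = -1047 J.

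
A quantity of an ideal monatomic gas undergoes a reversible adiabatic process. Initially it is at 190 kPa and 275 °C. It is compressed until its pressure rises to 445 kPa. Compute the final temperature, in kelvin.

T₂ ≈ 770 K

Along an adiabat T P^((1−γ)/γ) is constant, so T₂ = T₁ (P₂/P₁)^((γ−1)/γ).
For a monatomic ideal gas γ = 5/3, so (γ−1)/γ = 2/5.
T₁ = 275 °C = 548.1 K.
T₂ = 548.1 × (445/190)^(2/5) = 770.4 K.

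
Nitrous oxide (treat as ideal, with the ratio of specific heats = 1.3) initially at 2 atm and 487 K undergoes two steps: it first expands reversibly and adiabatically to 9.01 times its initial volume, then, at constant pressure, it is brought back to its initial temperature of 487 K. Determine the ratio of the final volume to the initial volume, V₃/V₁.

V₃/V₁ ≈ 17.4

Adiabatic step: V₂/V₁ = 9.01; T₂ = T₁·(1/9.01)^(0.3) = 251.8 K.
Isobaric step: V₃/V₂ = T₃/T₂ = 487/251.8.
V₃/V₁ = (V₂/V₁)(V₃/V₂) = 9.01 × (487/251.8) = 17.42.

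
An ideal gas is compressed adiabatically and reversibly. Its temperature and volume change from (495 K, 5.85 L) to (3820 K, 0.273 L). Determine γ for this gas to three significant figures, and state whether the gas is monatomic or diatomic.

TV^(γ−1) = const ⇒ γ − 1 = ln(T₂/T₁) / ln(V₁/V₂).
γ = 1 + ln(3820/495) / ln(5.85/0.273) = 1.667.
γ ≈ 1.67 is close to 5/3, so the gas is monatomic.

γ ≈ 1.67; monatomic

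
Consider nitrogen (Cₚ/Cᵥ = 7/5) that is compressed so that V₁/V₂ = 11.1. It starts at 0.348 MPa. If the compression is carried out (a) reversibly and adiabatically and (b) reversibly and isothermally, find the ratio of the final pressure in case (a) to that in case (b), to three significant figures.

P_adiabatic / P_isothermal ≈ 2.62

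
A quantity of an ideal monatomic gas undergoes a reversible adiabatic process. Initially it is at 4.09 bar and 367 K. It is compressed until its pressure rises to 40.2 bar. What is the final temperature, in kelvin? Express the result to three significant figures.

T₂ ≈ 916 K

Along an adiabat T P^((1−γ)/γ) is constant, so T₂ = T₁ (P₂/P₁)^((γ−1)/γ).
For a monatomic ideal gas γ = 5/3, so (γ−1)/γ = 2/5.
T₂ = 367 × (40.2/4.09)^(2/5) = 915.5 K.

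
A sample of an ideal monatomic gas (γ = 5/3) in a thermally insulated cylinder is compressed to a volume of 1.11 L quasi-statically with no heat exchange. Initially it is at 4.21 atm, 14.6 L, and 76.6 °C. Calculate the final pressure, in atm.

Adiabatic: P₁V₁^γ = P₂V₂^γ ⇒ P₂ = P₁ (V₁/V₂)^γ.
P₂ = 4.21 × (14.6/1.11)^(5/3) = 308.6 atm.

P₂ ≈ 309 atm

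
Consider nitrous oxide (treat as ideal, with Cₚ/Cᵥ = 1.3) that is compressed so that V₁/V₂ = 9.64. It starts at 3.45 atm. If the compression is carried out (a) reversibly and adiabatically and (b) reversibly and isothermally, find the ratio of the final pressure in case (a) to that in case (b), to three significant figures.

P_adiabatic / P_isothermal ≈ 1.97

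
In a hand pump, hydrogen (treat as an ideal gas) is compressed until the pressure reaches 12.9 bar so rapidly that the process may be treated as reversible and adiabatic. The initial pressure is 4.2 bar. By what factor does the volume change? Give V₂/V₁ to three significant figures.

V₂/V₁ ≈ 0.449

From PV^γ = const, V₂/V₁ = (P₁/P₂)^(1/γ).
For a diatomic ideal gas γ = 7/5.
V₂/V₁ = (4.2/12.9)^(5/7) = 0.4486.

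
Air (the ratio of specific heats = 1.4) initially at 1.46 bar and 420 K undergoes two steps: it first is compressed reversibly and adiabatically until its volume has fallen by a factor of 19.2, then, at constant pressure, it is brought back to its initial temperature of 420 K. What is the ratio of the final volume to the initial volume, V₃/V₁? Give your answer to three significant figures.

Adiabatic step: V₂/V₁ = 0.05208; T₂ = T₁·19.2^(0.4) = 1370 K.
Isobaric step: V₃/V₂ = T₃/T₂ = 420/1370.
V₃/V₁ = (V₂/V₁)(V₃/V₂) = 0.05208 × (420/1370) = 0.01597.

V₃/V₁ ≈ 0.0160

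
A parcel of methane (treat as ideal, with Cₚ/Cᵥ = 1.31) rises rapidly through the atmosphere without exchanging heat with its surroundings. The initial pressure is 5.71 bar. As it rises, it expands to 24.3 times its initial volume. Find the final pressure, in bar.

P₂ ≈ 0.0874 bar

Since PV^γ is constant along a reversible adiabat, P₂ = P₁ (V₁/V₂)^γ.
P₂ = 5.71 × (1/24.3)^(1.31) = 0.0874 bar.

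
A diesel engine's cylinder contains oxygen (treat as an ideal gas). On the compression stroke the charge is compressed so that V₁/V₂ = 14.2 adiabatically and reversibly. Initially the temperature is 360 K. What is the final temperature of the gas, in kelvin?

For a reversible adiabat TV^(γ−1) is constant, so T₂ = T₁ (V₁/V₂)^(γ−1).
For a diatomic ideal gas γ = 7/5, so γ−1 = 2/5.
T₂ = 360 × 14.2^(2/5) = 1040 K.

T₂ ≈ 1040 K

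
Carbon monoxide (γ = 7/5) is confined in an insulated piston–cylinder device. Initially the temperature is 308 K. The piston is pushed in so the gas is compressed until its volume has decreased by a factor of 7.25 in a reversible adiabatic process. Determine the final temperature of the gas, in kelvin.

Adiabatic: T₁V₁^(γ−1) = T₂V₂^(γ−1) ⇒ T₂ = T₁ (V₁/V₂)^(γ−1).
T₂ = 308 × 7.25^(2/5) = 680.3 K.

T₂ ≈ 680 K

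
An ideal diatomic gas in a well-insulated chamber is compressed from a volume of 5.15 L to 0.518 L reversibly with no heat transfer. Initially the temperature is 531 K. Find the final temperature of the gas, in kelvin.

T₂ ≈ 1330 K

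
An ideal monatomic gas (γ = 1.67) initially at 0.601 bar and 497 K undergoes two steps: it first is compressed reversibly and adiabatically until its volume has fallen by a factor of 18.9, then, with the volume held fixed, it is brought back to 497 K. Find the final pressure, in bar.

P₃ ≈ 11.4 bar

Adiabatic step (PV^γ = const): P₂ = 0.601×18.9^(1.67) = 81.39 bar; T₂ = 497×18.9^(0.67) = 3561 K.
Isochoric: P₃ = P₂(T₃/T₂) = 81.39 × (497/3561) = 11.36 bar.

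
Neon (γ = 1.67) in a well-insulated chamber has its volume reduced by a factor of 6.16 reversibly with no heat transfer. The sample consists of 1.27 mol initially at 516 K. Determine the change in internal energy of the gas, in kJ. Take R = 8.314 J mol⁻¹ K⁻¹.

ΔU ≈ 19.4 kJ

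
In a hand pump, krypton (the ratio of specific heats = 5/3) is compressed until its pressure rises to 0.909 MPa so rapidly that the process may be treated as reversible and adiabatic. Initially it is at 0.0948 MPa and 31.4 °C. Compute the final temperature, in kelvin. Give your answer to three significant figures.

T₂ ≈ 752 K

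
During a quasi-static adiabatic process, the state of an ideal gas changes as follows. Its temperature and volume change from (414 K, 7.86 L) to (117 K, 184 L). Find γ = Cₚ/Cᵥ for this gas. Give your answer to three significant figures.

γ ≈ 1.40

TV^(γ−1) = const ⇒ γ − 1 = ln(T₂/T₁) / ln(V₁/V₂).
γ = 1 + ln(117/414) / ln(7.86/184) = 1.401.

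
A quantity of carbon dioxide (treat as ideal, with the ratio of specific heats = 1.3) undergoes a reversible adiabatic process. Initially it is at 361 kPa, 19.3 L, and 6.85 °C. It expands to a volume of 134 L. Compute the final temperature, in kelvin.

T₂ ≈ 157 K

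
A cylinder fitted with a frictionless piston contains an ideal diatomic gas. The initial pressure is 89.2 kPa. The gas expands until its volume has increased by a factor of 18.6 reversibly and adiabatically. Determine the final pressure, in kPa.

P₂ ≈ 1.49 kPa

Adiabatic: P₁V₁^γ = P₂V₂^γ ⇒ P₂ = P₁ (V₁/V₂)^γ.
For a diatomic ideal gas γ = 7/5.
P₂ = 89.2 × (1/18.6)^(7/5) = 1.49 kPa.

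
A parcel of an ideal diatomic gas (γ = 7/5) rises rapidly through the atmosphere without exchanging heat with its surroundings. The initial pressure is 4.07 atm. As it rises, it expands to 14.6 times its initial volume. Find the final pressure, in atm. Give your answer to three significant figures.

Adiabatic: P₁V₁^γ = P₂V₂^γ ⇒ P₂ = P₁ (V₁/V₂)^γ.
P₂ = 4.07 × (1/14.6)^(7/5) = 0.09539 atm.

P₂ ≈ 0.0954 atm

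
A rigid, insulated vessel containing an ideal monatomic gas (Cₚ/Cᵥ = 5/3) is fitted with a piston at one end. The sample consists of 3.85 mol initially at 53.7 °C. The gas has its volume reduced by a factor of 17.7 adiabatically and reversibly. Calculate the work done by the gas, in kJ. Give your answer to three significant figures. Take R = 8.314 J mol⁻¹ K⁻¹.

W ≈ -90.9 kJ

For a reversible adiabat TV^(γ−1) is constant, so T₂ = T₁ (V₁/V₂)^(γ−1).
T₁ = 53.7 °C = 326.8 K.
T₂ = 326.8 × 17.7^(2/3) = 2220 K.
Q = 0, so ΔU = W_on_gas = nCᵥΔT with Cᵥ = R/(γ−1) = 12.47 J/(mol·K).
ΔU = 3.85 × 12.47 × (2220 − 326.8) = 90890 J.
Work done by the gas = −ΔU = -90890 J.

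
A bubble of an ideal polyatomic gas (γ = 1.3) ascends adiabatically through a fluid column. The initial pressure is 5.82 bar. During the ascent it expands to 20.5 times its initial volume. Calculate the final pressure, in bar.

P₂ ≈ 0.115 bar

Adiabatic: P₁V₁^γ = P₂V₂^γ ⇒ P₂ = P₁ (V₁/V₂)^γ.
P₂ = 5.82 × (1/20.5)^(1.3) = 0.1147 bar.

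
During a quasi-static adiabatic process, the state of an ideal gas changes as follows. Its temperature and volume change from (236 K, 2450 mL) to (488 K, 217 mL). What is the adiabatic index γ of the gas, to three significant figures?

γ ≈ 1.30

TV^(γ−1) = const ⇒ γ − 1 = ln(T₂/T₁) / ln(V₁/V₂).
γ = 1 + ln(488/236) / ln(2450/217) = 1.3.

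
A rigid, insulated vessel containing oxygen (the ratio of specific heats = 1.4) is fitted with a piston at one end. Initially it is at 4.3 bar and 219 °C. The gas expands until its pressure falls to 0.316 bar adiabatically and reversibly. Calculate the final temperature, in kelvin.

Along an adiabat T P^((1−γ)/γ) is constant, so T₂ = T₁ (P₂/P₁)^((γ−1)/γ).
T₁ = 219 °C = 492.1 K.
T₂ = 492.1 × (0.316/4.3)^(0.286) = 233.4 K.

T₂ ≈ 233 K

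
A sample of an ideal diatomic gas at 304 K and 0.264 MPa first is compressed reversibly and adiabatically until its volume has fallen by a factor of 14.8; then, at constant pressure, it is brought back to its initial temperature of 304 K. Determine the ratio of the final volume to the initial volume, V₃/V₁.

V₃/V₁ ≈ 0.0230

For a diatomic ideal gas γ = 7/5.
Adiabatic step: V₂/V₁ = 0.06757; T₂ = T₁·14.8^(2/5) = 893.3 K.
Isobaric step: V₃/V₂ = T₃/T₂ = 304/893.3.
V₃/V₁ = (V₂/V₁)(V₃/V₂) = 0.06757 × (304/893.3) = 0.023.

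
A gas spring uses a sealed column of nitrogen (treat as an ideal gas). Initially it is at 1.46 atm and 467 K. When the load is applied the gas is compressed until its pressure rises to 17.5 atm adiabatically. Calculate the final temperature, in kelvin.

T₂ ≈ 950 K

Adiabatic: T₂/T₁ = (P₂/P₁)^((γ−1)/γ).
For a diatomic ideal gas γ = 7/5, so (γ−1)/γ = 2/7.
T₂ = 467 × (17.5/1.46)^(2/7) = 949.5 K.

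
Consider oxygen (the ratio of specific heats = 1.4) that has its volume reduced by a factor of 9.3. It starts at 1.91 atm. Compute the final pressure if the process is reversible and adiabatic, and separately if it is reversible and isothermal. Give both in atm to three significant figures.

adiabatic: 43.3 atm; isothermal: 17.8 atm

Isothermal: P₂ = P₁(V₁/V₂) = 1.91×9.3 = 17.76 atm.
Adiabatic: P₂ = P₁(V₁/V₂)^γ = 1.91×9.3^(1.4) = 43.34 atm.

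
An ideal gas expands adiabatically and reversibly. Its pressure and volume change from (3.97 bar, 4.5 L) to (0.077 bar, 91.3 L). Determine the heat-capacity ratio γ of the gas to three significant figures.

γ ≈ 1.31

PV^γ = const ⇒ γ = ln(P₂/P₁) / ln(V₁/V₂).
γ = ln(0.077/3.97) / ln(4.5/91.3) = 1.31.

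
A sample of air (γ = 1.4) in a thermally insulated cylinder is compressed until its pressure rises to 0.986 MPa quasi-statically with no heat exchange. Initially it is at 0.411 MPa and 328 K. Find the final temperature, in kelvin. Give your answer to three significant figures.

Adiabatic: T₂/T₁ = (P₂/P₁)^((γ−1)/γ).
T₂ = 328 × (0.986/0.411)^(0.286) = 421.2 K.

T₂ ≈ 421 K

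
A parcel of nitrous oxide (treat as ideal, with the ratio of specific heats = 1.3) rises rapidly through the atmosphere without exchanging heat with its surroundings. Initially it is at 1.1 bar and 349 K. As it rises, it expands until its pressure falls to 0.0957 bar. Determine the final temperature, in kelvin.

Adiabatic: T₂/T₁ = (P₂/P₁)^((γ−1)/γ).
T₂ = 349 × (0.0957/1.1)^(0.231) = 198.7 K.

T₂ ≈ 199 K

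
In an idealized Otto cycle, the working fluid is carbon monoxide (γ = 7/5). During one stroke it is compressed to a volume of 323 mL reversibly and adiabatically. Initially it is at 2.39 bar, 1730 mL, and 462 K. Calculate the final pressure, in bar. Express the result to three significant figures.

Adiabatic: P₁V₁^γ = P₂V₂^γ ⇒ P₂ = P₁ (V₁/V₂)^γ.
P₂ = 2.39 × (1730/323)^(7/5) = 25.05 bar.

P₂ ≈ 25.0 bar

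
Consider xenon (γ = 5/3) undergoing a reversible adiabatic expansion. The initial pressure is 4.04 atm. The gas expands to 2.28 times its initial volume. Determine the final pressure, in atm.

P₂ ≈ 1.02 atm

Since PV^γ is constant along a reversible adiabat, P₂ = P₁ (V₁/V₂)^γ.
P₂ = 4.04 × (1/2.28)^(5/3) = 1.023 atm.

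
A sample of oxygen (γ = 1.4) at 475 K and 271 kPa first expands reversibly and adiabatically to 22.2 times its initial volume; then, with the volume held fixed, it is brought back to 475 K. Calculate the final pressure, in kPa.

Adiabatic step (PV^γ = const): P₂ = 271×(1/22.2)^(1.4) = 3.532 kPa; T₂ = 475×(1/22.2)^(0.4) = 137.5 K.
Isochoric: P₃ = P₂(T₃/T₂) = 3.532 × (475/137.5) = 12.21 kPa.

P₃ ≈ 12.2 kPa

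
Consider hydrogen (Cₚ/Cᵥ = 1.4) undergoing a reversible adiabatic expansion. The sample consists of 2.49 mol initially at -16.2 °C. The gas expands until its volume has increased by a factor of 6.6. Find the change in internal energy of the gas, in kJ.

ΔU ≈ -7.05 kJ

For a reversible adiabat TV^(γ−1) is constant, so T₂ = T₁ (V₁/V₂)^(γ−1).
T₁ = -16.2 °C = 256.9 K.
T₂ = 256.9 × (1/6.6)^(0.4) = 120.8 K.
Q = 0, so ΔU = W_on_gas = nCᵥΔT with Cᵥ = R/(γ−1) = 20.79 J/(mol·K).
ΔU = 2.49 × 20.79 × (120.8 − 256.9) = -7047 J.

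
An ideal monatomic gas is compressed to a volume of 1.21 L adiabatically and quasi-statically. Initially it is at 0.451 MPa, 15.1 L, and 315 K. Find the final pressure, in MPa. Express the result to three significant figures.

Since PV^γ is constant along a reversible adiabat, P₂ = P₁ (V₁/V₂)^γ.
γ = 5/3 for a monatomic ideal gas.
P₂ = 0.451 × (15.1/1.21)^(5/3) = 30.28 MPa.

P₂ ≈ 30.3 MPa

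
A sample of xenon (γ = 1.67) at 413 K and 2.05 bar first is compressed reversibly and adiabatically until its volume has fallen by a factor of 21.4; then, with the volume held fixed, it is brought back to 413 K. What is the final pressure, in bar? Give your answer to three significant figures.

P₃ ≈ 43.9 bar

Adiabatic step (PV^γ = const): P₂ = 2.05×21.4^(1.67) = 341.6 bar; T₂ = 413×21.4^(0.67) = 3216 K.
Isochoric: P₃ = P₂(T₃/T₂) = 341.6 × (413/3216) = 43.87 bar.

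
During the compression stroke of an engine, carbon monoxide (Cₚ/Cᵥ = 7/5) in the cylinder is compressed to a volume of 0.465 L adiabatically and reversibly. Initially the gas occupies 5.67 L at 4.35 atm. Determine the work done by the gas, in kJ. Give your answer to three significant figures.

W ≈ -10.7 kJ

P₂ = P₁(V₁/V₂)^γ = 4.35×(5.67/0.465)^(7/5) = 144.2 atm.
For a reversible adiabat, W_by_gas = (P₁V₁ − P₂V₂)/(γ−1).
W_by = (440800×0.00567 − 1.461×10^7×0.000465) / (2/5) = -10740 J.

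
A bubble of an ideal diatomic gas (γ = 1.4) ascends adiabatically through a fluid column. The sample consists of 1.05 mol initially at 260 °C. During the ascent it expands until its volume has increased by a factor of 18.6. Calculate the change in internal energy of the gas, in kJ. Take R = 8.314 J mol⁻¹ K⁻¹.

Adiabatic: T₁V₁^(γ−1) = T₂V₂^(γ−1) ⇒ T₂ = T₁ (V₁/V₂)^(γ−1).
T₁ = 260 °C = 533.1 K.
T₂ = 533.1 × (1/18.6)^(0.4) = 165.6 K.
Q = 0, so ΔU = W_on_gas = nCᵥΔT with Cᵥ = R/(γ−1) = 20.79 J/(mol·K).
ΔU = 1.05 × 20.79 × (165.6 − 533.1) = -8022 J.

ΔU ≈ -8.02 kJ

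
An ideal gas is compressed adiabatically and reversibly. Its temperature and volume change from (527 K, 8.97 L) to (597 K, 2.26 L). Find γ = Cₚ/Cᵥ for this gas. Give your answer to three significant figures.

TV^(γ−1) = const ⇒ γ − 1 = ln(T₂/T₁) / ln(V₁/V₂).
γ = 1 + ln(597/527) / ln(8.97/2.26) = 1.09.

γ ≈ 1.09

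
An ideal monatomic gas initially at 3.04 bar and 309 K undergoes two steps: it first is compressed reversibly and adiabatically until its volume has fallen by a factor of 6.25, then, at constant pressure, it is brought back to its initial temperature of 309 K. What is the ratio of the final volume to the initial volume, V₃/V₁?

For a monatomic ideal gas γ = 5/3.
Adiabatic step: V₂/V₁ = 0.16; T₂ = T₁·6.25^(2/3) = 1048 K.
Isobaric step: V₃/V₂ = T₃/T₂ = 309/1048.
V₃/V₁ = (V₂/V₁)(V₃/V₂) = 0.16 × (309/1048) = 0.04716.

V₃/V₁ ≈ 0.0472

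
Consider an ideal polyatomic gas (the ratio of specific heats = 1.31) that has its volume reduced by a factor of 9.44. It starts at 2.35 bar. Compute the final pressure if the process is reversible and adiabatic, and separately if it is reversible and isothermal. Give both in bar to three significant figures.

Isothermal: P₂ = P₁(V₁/V₂) = 2.35×9.44 = 22.18 bar.
Adiabatic: P₂ = P₁(V₁/V₂)^γ = 2.35×9.44^(1.31) = 44.49 bar.

adiabatic: 44.5 bar; isothermal: 22.2 bar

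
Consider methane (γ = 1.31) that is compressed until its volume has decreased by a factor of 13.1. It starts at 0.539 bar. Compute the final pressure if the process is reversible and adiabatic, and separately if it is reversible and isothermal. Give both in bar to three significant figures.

adiabatic: 15.7 bar; isothermal: 7.06 bar

Isothermal: P₂ = P₁(V₁/V₂) = 0.539×13.1 = 7.061 bar.
Adiabatic: P₂ = P₁(V₁/V₂)^γ = 0.539×13.1^(1.31) = 15.68 bar.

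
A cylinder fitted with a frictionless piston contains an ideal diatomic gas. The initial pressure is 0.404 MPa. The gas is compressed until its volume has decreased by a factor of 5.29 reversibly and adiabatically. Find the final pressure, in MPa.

P₂ ≈ 4.16 MPa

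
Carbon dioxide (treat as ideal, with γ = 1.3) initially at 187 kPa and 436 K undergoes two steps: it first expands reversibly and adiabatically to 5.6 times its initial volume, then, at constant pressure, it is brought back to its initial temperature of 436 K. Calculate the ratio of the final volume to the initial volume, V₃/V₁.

V₃/V₁ ≈ 9.39

Adiabatic step: V₂/V₁ = 5.6; T₂ = T₁·(1/5.6)^(0.3) = 260 K.
Isobaric step: V₃/V₂ = T₃/T₂ = 436/260.
V₃/V₁ = (V₂/V₁)(V₃/V₂) = 5.6 × (436/260) = 9.39.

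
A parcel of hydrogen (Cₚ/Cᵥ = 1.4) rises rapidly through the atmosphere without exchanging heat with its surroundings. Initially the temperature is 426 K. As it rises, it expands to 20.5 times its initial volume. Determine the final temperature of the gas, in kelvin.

T₂ ≈ 127 K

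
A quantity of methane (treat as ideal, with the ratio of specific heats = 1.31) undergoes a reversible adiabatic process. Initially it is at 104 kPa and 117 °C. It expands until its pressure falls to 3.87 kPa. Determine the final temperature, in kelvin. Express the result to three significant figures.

T₂ ≈ 179 K

Along an adiabat T P^((1−γ)/γ) is constant, so T₂ = T₁ (P₂/P₁)^((γ−1)/γ).
T₁ = 117 °C = 390.1 K.
T₂ = 390.1 × (3.87/104)^(0.237) = 179.1 K.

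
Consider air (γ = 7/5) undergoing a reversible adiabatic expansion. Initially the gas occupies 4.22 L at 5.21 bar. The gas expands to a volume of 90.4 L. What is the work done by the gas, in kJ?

W ≈ 3.88 kJ

P₂ = P₁(V₁/V₂)^γ = 5.21×(4.22/90.4)^(7/5) = 0.07139 bar.
For a reversible adiabat, W_by_gas = (P₁V₁ − P₂V₂)/(γ−1).
W_by = (521000×0.00422 − 7139×0.0904) / (2/5) = 3883 J.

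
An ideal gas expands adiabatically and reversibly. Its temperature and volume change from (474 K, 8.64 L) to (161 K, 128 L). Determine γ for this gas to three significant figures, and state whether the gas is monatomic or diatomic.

γ ≈ 1.40; diatomic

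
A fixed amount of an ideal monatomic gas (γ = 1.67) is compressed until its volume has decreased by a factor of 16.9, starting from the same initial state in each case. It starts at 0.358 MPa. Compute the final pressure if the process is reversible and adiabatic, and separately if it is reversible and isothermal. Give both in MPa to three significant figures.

adiabatic: 40.2 MPa; isothermal: 6.05 MPa

Isothermal: P₂ = P₁(V₁/V₂) = 0.358×16.9 = 6.05 MPa.
Adiabatic: P₂ = P₁(V₁/V₂)^γ = 0.358×16.9^(1.67) = 40.22 MPa.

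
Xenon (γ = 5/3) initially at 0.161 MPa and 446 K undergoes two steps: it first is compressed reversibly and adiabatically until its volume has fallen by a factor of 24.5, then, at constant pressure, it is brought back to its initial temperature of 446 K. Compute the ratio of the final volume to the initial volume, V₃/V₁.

Adiabatic step: V₂/V₁ = 0.04082; T₂ = T₁·24.5^(2/3) = 3762 K.
Isobaric step: V₃/V₂ = T₃/T₂ = 446/3762.
V₃/V₁ = (V₂/V₁)(V₃/V₂) = 0.04082 × (446/3762) = 0.004839.

V₃/V₁ ≈ 0.00484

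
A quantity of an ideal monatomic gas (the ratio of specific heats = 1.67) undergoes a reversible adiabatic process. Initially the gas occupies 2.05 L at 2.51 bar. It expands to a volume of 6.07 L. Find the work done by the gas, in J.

P₂ = P₁(V₁/V₂)^γ = 2.51×(2.05/6.07)^(1.67) = 0.4096 bar.
For a reversible adiabat, W_by_gas = (P₁V₁ − P₂V₂)/(γ−1).
W_by = (251000×0.00205 − 40960×0.00607) / (0.67) = 396.9 J.

W ≈ 397 J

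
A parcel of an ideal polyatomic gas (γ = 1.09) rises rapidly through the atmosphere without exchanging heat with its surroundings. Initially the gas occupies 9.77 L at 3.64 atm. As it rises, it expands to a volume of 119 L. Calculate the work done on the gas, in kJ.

P₂ = P₁(V₁/V₂)^γ = 3.64×(9.77/119)^(1.09) = 0.2386 atm.
For a reversible adiabat, W_by_gas = (P₁V₁ − P₂V₂)/(γ−1).
W_by = (368800×0.00977 − 24180×0.119) / (0.09) = 8066 J.
W_on_gas = −W_by = -8066 J.

W ≈ -8.07 kJ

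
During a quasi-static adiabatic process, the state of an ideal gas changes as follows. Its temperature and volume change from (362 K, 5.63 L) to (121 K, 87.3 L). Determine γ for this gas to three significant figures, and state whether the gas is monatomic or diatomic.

TV^(γ−1) = const ⇒ γ − 1 = ln(T₂/T₁) / ln(V₁/V₂).
γ = 1 + ln(121/362) / ln(5.63/87.3) = 1.4.
γ ≈ 1.40 is close to 7/5, so the gas is diatomic.

γ ≈ 1.40; diatomic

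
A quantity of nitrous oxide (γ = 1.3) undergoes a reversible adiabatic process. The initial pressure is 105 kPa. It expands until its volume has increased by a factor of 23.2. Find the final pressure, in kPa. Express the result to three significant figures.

P₂ ≈ 1.76 kPa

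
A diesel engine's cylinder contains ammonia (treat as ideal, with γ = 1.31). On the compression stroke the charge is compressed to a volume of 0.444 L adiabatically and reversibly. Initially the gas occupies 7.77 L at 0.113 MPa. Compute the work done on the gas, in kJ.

P₂ = P₁(V₁/V₂)^γ = 0.113×(7.77/0.444)^(1.31) = 4.802 MPa.
For a reversible adiabat, W_by_gas = (P₁V₁ − P₂V₂)/(γ−1).
W_by = (113000×0.00777 − 4.802×10^6×0.000444) / (0.31) = -4046 J.
W_on_gas = −W_by = 4046 J.

W ≈ 4.05 kJ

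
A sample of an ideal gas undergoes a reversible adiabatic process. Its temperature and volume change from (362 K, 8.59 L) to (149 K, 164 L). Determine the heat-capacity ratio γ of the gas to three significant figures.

TV^(γ−1) = const ⇒ γ − 1 = ln(T₂/T₁) / ln(V₁/V₂).
γ = 1 + ln(149/362) / ln(8.59/164) = 1.301.

γ ≈ 1.30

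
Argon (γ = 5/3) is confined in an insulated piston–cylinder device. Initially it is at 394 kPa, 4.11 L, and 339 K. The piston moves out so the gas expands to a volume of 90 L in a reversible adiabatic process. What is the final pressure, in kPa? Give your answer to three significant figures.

P₂ ≈ 2.30 kPa

Since PV^γ is constant along a reversible adiabat, P₂ = P₁ (V₁/V₂)^γ.
P₂ = 394 × (4.11/90)^(5/3) = 2.299 kPa.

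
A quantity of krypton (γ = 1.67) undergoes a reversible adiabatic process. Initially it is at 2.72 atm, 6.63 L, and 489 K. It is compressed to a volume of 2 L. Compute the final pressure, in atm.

Since PV^γ is constant along a reversible adiabat, P₂ = P₁ (V₁/V₂)^γ.
P₂ = 2.72 × (6.63/2)^(1.67) = 20.13 atm.

P₂ ≈ 20.1 atm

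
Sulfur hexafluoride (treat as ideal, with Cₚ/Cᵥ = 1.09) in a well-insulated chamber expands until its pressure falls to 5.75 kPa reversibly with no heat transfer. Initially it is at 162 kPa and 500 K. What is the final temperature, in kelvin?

Adiabatic: T₂/T₁ = (P₂/P₁)^((γ−1)/γ).
T₂ = 500 × (5.75/162)^(0.0826) = 379.5 K.

T₂ ≈ 380 K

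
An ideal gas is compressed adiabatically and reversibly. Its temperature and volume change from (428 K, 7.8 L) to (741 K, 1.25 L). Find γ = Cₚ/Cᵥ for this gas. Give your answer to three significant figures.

TV^(γ−1) = const ⇒ γ − 1 = ln(T₂/T₁) / ln(V₁/V₂).
γ = 1 + ln(741/428) / ln(7.8/1.25) = 1.3.

γ ≈ 1.30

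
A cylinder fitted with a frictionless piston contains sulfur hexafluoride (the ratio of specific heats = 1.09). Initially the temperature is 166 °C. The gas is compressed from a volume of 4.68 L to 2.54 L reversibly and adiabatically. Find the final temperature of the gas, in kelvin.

For a reversible adiabat TV^(γ−1) is constant, so T₂ = T₁ (V₁/V₂)^(γ−1).
T₁ = 166 °C = 439.1 K.
T₂ = 439.1 × (4.68/2.54)^(0.09) = 464 K.

T₂ ≈ 464 K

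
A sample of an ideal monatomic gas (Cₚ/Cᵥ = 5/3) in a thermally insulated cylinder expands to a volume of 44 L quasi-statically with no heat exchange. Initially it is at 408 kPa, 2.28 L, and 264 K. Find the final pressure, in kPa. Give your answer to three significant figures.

P₂ ≈ 2.94 kPa

Adiabatic: P₁V₁^γ = P₂V₂^γ ⇒ P₂ = P₁ (V₁/V₂)^γ.
P₂ = 408 × (2.28/44)^(5/3) = 2.939 kPa.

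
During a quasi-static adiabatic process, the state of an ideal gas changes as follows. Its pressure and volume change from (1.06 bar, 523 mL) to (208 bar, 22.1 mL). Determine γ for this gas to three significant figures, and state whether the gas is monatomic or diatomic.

PV^γ = const ⇒ γ = ln(P₂/P₁) / ln(V₁/V₂).
γ = ln(208/1.06) / ln(523/22.1) = 1.669.
γ ≈ 1.67 is close to 5/3, so the gas is monatomic.

γ ≈ 1.67; monatomic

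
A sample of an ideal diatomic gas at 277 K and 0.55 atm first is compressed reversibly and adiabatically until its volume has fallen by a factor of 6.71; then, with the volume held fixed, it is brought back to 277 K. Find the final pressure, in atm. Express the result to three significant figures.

P₃ ≈ 3.69 atm

For a diatomic ideal gas γ = 7/5.
Adiabatic step (PV^γ = const): P₂ = 0.55×6.71^(7/5) = 7.903 atm; T₂ = 277×6.71^(2/5) = 593.2 K.
Isochoric: P₃ = P₂(T₃/T₂) = 7.903 × (277/593.2) = 3.691 atm.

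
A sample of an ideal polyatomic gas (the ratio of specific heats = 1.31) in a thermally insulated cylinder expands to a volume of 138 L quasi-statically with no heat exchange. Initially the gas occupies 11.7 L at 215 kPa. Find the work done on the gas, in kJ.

P₂ = P₁(V₁/V₂)^γ = 215×(11.7/138)^(1.31) = 8.482 kPa.
For a reversible adiabat, W_by_gas = (P₁V₁ − P₂V₂)/(γ−1).
W_by = (215000×0.0117 − 8482×0.138) / (0.31) = 4338 J.
W_on_gas = −W_by = -4338 J.

W ≈ -4.34 kJ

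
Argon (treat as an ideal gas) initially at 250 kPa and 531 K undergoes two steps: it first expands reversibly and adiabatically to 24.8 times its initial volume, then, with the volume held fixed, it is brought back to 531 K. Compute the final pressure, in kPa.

P₃ ≈ 10.1 kPa

For a monatomic ideal gas γ = 5/3.
Adiabatic step (PV^γ = const): P₂ = 250×(1/24.8)^(5/3) = 1.185 kPa; T₂ = 531×(1/24.8)^(2/3) = 62.44 K.
Isochoric: P₃ = P₂(T₃/T₂) = 1.185 × (531/62.44) = 10.08 kPa.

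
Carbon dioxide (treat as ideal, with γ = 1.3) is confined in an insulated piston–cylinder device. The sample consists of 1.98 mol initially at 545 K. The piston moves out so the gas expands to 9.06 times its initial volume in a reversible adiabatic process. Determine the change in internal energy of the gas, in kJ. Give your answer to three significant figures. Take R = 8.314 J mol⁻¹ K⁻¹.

ΔU ≈ -14.5 kJ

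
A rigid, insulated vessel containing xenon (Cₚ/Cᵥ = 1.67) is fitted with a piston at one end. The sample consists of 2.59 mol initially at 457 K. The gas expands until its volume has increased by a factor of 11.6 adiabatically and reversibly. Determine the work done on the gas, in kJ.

For a reversible adiabat TV^(γ−1) is constant, so T₂ = T₁ (V₁/V₂)^(γ−1).
T₂ = 457 × (1/11.6)^(0.67) = 88.46 K.
Q = 0, so ΔU = W_on_gas = nCᵥΔT with Cᵥ = R/(γ−1) = 12.41 J/(mol·K).
ΔU = 2.59 × 12.41 × (88.46 − 457) = -11840 J.

W ≈ -11.8 kJ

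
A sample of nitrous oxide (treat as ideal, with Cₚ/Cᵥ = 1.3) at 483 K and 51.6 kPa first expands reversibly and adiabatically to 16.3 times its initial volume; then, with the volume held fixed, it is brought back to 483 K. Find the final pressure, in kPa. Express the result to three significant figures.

Adiabatic step (PV^γ = const): P₂ = 51.6×(1/16.3)^(1.3) = 1.37 kPa; T₂ = 483×(1/16.3)^(0.3) = 209.1 K.
Isochoric: P₃ = P₂(T₃/T₂) = 1.37 × (483/209.1) = 3.166 kPa.

P₃ ≈ 3.17 kPa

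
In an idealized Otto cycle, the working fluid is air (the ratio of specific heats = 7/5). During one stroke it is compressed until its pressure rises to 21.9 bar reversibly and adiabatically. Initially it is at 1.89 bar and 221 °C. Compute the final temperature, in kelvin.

Adiabatic: T₂/T₁ = (P₂/P₁)^((γ−1)/γ).
T₁ = 221 °C = 494.1 K.
T₂ = 494.1 × (21.9/1.89)^(2/7) = 995.1 K.

T₂ ≈ 995 K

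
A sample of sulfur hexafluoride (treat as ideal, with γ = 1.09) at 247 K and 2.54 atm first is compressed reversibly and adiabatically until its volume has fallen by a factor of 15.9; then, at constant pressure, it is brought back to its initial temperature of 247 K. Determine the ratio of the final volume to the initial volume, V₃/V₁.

Adiabatic step: V₂/V₁ = 0.06289; T₂ = T₁·15.9^(0.09) = 316.8 K.
Isobaric step: V₃/V₂ = T₃/T₂ = 247/316.8.
V₃/V₁ = (V₂/V₁)(V₃/V₂) = 0.06289 × (247/316.8) = 0.04903.

V₃/V₁ ≈ 0.0490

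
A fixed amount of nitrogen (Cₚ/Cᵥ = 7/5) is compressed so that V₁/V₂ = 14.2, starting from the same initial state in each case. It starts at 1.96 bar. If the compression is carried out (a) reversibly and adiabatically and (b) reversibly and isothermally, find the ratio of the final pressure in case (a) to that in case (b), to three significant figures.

Isothermal: P_b = P₁(V₁/V₂) = 1.96×14.2.
Adiabatic: P_a = P₁(V₁/V₂)^γ = 1.96×14.2^(7/5).
P_a/P_b = (V₁/V₂)^(γ−1) = 14.2^(2/5) = 2.89.

P_adiabatic / P_isothermal ≈ 2.89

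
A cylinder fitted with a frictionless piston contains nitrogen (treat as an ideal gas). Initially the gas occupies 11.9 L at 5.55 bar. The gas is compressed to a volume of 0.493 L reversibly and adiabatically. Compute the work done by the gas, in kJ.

γ = 7/5 for a diatomic ideal gas.
P₂ = P₁(V₁/V₂)^γ = 5.55×(11.9/0.493)^(7/5) = 478.7 bar.
For a reversible adiabat, W_by_gas = (P₁V₁ − P₂V₂)/(γ−1).
W_by = (555000×0.0119 − 4.787×10^7×0.000493) / (2/5) = -42490 J.

W ≈ -42.5 kJ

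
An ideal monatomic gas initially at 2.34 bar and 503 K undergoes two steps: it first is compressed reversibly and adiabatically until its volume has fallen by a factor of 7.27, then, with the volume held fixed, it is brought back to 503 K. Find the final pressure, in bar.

P₃ ≈ 17.0 bar

For a monatomic ideal gas γ = 5/3.
Adiabatic step (PV^γ = const): P₂ = 2.34×7.27^(5/3) = 63.84 bar; T₂ = 503×7.27^(2/3) = 1888 K.
Isochoric: P₃ = P₂(T₃/T₂) = 63.84 × (503/1888) = 17.01 bar.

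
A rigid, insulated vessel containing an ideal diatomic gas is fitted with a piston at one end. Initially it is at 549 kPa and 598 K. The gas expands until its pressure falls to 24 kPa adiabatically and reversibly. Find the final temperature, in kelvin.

T₂ ≈ 245 K

Adiabatic: T₂/T₁ = (P₂/P₁)^((γ−1)/γ).
For a diatomic ideal gas γ = 7/5, so (γ−1)/γ = 2/7.
T₂ = 598 × (24/549)^(2/7) = 244.5 K.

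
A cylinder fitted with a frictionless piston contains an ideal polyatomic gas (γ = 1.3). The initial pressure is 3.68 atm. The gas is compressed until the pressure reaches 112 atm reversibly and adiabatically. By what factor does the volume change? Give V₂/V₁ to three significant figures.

V₂/V₁ ≈ 0.0723

From PV^γ = const, V₂/V₁ = (P₁/P₂)^(1/γ).
V₂/V₁ = (3.68/112)^(0.769) = 0.07227.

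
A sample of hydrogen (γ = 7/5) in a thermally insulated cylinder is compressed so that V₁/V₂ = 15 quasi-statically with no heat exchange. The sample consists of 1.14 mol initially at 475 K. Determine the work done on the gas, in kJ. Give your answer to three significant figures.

W ≈ 22.0 kJ

For a reversible adiabat TV^(γ−1) is constant, so T₂ = T₁ (V₁/V₂)^(γ−1).
T₂ = 475 × 15^(2/5) = 1403 K.
Q = 0, so ΔU = W_on_gas = nCᵥΔT with Cᵥ = R/(γ−1) = 20.79 J/(mol·K).
ΔU = 1.14 × 20.79 × (1403 − 475) = 21990 J.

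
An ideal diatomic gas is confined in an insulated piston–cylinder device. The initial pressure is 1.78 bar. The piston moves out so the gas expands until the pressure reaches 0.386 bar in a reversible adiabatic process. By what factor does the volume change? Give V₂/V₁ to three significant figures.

From PV^γ = const, V₂/V₁ = (P₁/P₂)^(1/γ).
For a diatomic ideal gas γ = 7/5.
V₂/V₁ = (1.78/0.386)^(5/7) = 2.98.

V₂/V₁ ≈ 2.98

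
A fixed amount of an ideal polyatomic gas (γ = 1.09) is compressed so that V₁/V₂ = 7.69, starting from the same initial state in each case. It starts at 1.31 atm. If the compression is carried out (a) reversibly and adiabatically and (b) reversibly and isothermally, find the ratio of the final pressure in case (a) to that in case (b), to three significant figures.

P_adiabatic / P_isothermal ≈ 1.20

Isothermal: P_b = P₁(V₁/V₂) = 1.31×7.69.
Adiabatic: P_a = P₁(V₁/V₂)^γ = 1.31×7.69^(1.09).
P_a/P_b = (V₁/V₂)^(γ−1) = 7.69^(0.09) = 1.202.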